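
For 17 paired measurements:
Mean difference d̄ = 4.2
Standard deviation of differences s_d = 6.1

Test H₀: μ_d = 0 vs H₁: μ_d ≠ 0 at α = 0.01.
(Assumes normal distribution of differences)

df = n - 1 = 16
SE = s_d/√n = 6.1/√17 = 1.4795
t = d̄/SE = 4.2/1.4795 = 2.8388
Critical value: t_{0.005,16} = ±2.921
p-value ≈ 0.0119
Decision: fail to reject H₀

Answer: t = 2.8388, fail to reject H₀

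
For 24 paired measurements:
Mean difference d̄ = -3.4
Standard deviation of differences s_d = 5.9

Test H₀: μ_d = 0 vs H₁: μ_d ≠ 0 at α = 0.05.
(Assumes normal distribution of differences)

Answer: t = -2.8232, reject H₀

Derivation:
df = n - 1 = 23
SE = s_d/√n = 5.9/√24 = 1.2043
t = d̄/SE = -3.4/1.2043 = -2.8232
Critical value: t_{0.025,23} = ±2.069
p-value ≈ 0.0096
Decision: reject H₀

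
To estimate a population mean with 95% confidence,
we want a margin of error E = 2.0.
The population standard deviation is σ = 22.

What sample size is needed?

Answer: n = 465

Derivation:
z_0.025 = 1.960
n = (z×σ/E)² = (1.960×22/2.0)²
n = 464.8336
Round up: n = 465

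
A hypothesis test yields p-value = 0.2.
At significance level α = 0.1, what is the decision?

Compare p-value to α:
0.2 ≥ 0.1
Decision: fail to reject H₀

Answer: fail to reject H₀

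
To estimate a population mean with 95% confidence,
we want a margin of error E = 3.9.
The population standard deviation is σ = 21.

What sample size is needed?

z_0.025 = 1.960
n = (z×σ/E)² = (1.960×21/3.9)²
n = 111.3837
Round up: n = 112

Answer: n = 112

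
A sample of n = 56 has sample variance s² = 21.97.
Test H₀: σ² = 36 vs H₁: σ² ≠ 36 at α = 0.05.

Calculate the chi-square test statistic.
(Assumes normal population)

df = n - 1 = 55
χ² = (n-1)s²/σ₀² = 55×21.97/36 = 33.5653
Critical values: χ²_{0.975,55} = 36.398, χ²_{0.025,55} = 77.380
Rejection region: χ² < 36.398 or χ² > 77.380
Decision: reject H₀

Answer: χ² = 33.5653, reject H₀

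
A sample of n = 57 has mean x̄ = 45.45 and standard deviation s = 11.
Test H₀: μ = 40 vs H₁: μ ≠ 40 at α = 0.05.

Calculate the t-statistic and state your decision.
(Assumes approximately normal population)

df = n - 1 = 56
SE = s/√n = 11/√57 = 1.4570
t = (x̄ - μ₀)/SE = (45.45 - 40)/1.4570 = 3.7406
Critical value: t_{0.025,56} = ±2.003
p-value ≈ 0.0004
Decision: reject H₀

Answer: t = 3.7406, reject H₀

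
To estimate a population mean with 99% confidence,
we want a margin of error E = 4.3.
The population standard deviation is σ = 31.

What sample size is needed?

Answer: n = 345

Derivation:
z_0.005 = 2.576
n = (z×σ/E)² = (2.576×31/4.3)²
n = 344.8881
Round up: n = 345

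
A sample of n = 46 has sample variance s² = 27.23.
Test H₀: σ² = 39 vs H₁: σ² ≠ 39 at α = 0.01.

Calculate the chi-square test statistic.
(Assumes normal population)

Answer: χ² = 31.4192, fail to reject H₀

Derivation:
df = n - 1 = 45
χ² = (n-1)s²/σ₀² = 45×27.23/39 = 31.4192
Critical values: χ²_{0.995,45} = 24.311, χ²_{0.005,45} = 73.166
Rejection region: χ² < 24.311 or χ² > 73.166
Decision: fail to reject H₀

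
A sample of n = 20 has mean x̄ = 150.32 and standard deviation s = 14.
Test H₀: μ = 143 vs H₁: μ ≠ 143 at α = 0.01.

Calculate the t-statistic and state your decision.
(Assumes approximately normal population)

df = n - 1 = 19
SE = s/√n = 14/√20 = 3.1305
t = (x̄ - μ₀)/SE = (150.32 - 143)/3.1305 = 2.3383
Critical value: t_{0.005,19} = ±2.861
p-value ≈ 0.0305
Decision: fail to reject H₀

Answer: t = 2.3383, fail to reject H₀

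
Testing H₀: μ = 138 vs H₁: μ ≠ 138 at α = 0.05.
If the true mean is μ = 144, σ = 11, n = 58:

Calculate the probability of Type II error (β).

Answer: β ≈ 0.0141

Derivation:
SE = σ/√n = 11/√58 = 1.4444
Critical values: μ₀ ± z_0.025×SE = 138 ± 1.960×1.4444
Acceptance region: (135.1690, 140.8310)
Under H₁ (μ = 144): z_high = (140.8310 - 144)/1.4444 = -2.1940, z_low = (135.1690 - 144)/1.4444 = -6.1140
β = P(not reject | H₁) = Φ(-2.1940) - Φ(-6.1140) ≈ 0.0141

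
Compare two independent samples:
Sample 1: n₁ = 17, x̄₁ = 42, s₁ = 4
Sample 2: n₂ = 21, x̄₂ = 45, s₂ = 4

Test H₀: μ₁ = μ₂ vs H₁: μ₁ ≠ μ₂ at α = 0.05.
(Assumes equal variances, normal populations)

Answer: t = -2.2989, reject H₀

Derivation:
Pooled variance: s²_p = [16×4² + 20×4²]/(36) = 16.0000
s_p = 4.0000
SE = s_p×√(1/n₁ + 1/n₂) = 4.0000×√(1/17 + 1/21) = 1.3050
t = (x̄₁ - x̄₂)/SE = (42 - 45)/1.3050 = -2.2989
df = 36, t-critical = ±2.028
Decision: reject H₀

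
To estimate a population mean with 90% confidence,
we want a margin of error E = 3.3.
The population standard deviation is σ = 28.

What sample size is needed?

z_0.05 = 1.645
n = (z×σ/E)² = (1.645×28/3.3)²
n = 194.8139
Round up: n = 195

Answer: n = 195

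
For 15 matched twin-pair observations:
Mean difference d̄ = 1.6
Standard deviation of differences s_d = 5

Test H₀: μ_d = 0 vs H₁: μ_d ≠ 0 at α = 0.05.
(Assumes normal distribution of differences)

df = n - 1 = 14
SE = s_d/√n = 5/√15 = 1.2910
t = d̄/SE = 1.6/1.2910 = 1.2393
Critical value: t_{0.025,14} = ±2.145
p-value ≈ 0.2356
Decision: fail to reject H₀

Answer: t = 1.2393, fail to reject H₀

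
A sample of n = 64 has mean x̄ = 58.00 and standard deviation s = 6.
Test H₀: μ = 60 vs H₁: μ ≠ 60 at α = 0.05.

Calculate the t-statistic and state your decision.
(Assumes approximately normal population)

Answer: t = -2.6667, reject H₀

Derivation:
df = n - 1 = 63
SE = s/√n = 6/√64 = 0.7500
t = (x̄ - μ₀)/SE = (58.00 - 60)/0.7500 = -2.6667
Critical value: t_{0.025,63} = ±1.998
p-value ≈ 0.0097
Decision: reject H₀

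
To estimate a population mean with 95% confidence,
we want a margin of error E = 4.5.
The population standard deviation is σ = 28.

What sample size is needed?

z_0.025 = 1.960
n = (z×σ/E)² = (1.960×28/4.5)²
n = 148.7316
Round up: n = 149

Answer: n = 149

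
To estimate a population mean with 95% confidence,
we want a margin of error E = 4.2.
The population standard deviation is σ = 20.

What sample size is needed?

Answer: n = 88

Derivation:
z_0.025 = 1.960
n = (z×σ/E)² = (1.960×20/4.2)²
n = 87.1111
Round up: n = 88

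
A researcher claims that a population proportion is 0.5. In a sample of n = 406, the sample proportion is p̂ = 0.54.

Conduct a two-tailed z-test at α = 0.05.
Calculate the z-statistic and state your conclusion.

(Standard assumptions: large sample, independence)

H₀: p = 0.5, H₁: p ≠ 0.5
Standard error: SE = √(p₀(1-p₀)/n) = √(0.5×0.5/406) = 0.024815
z-statistic: z = (p̂ - p₀)/SE = (0.54 - 0.5)/0.024815 = 1.6119
Critical value: z_0.025 = ±1.960
p-value = 0.1070
Decision: fail to reject H₀ at α = 0.05

Answer: z = 1.6119, fail to reject H₀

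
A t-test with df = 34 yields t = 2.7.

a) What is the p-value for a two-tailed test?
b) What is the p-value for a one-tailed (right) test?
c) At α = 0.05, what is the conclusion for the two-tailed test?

Using t-distribution with df = 34:
a) Two-tailed: p = 2×P(T > 2.7) = 0.0107
b) One-tailed: p = P(T > 2.7) = 0.0054
c) 0.0107 < 0.05, reject H₀

Answer: a) 0.0107, b) 0.0054, c) reject H₀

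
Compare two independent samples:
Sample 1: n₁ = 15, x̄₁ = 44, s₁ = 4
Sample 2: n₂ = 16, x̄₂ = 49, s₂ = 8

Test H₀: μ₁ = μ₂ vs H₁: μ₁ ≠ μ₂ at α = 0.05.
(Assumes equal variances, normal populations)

Answer: t = -2.1773, reject H₀

Derivation:
Pooled variance: s²_p = [14×4² + 15×8²]/(29) = 40.8276
s_p = 6.3896
SE = s_p×√(1/n₁ + 1/n₂) = 6.3896×√(1/15 + 1/16) = 2.2964
t = (x̄₁ - x̄₂)/SE = (44 - 49)/2.2964 = -2.1773
df = 29, t-critical = ±2.045
Decision: reject H₀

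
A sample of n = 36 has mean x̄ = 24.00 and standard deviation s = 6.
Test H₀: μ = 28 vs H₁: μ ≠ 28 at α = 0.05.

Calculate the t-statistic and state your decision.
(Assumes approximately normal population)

Answer: t = -4.0000, reject H₀

Derivation:
df = n - 1 = 35
SE = s/√n = 6/√36 = 1.0000
t = (x̄ - μ₀)/SE = (24.00 - 28)/1.0000 = -4.0000
Critical value: t_{0.025,35} = ±2.030
p-value ≈ 0.0003
Decision: reject H₀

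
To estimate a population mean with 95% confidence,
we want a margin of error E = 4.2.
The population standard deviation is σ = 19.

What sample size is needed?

z_0.025 = 1.960
n = (z×σ/E)² = (1.960×19/4.2)²
n = 78.6178
Round up: n = 79

Answer: n = 79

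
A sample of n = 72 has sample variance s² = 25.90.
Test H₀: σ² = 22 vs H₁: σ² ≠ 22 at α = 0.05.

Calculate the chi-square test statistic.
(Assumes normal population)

Answer: χ² = 83.5864, fail to reject H₀

Derivation:
df = n - 1 = 71
χ² = (n-1)s²/σ₀² = 71×25.90/22 = 83.5864
Critical values: χ²_{0.975,71} = 49.592, χ²_{0.025,71} = 96.189
Rejection region: χ² < 49.592 or χ² > 96.189
Decision: fail to reject H₀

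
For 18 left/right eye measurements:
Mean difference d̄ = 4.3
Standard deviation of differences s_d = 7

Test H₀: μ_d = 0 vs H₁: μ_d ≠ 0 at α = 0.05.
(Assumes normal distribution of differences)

Answer: t = 2.6062, reject H₀

Derivation:
df = n - 1 = 17
SE = s_d/√n = 7/√18 = 1.6499
t = d̄/SE = 4.3/1.6499 = 2.6062
Critical value: t_{0.025,17} = ±2.110
p-value ≈ 0.0184
Decision: reject H₀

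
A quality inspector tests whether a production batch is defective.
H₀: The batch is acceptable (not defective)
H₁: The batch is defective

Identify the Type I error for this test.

A Type I error (probability α) occurs when we reject a true H₀.
A Type II error (probability β) occurs when we fail to reject a false H₀.

Answer: Rejecting an acceptable batch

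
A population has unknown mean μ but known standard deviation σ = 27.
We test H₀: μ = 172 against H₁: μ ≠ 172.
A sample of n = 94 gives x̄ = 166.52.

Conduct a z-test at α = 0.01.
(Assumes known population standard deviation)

Answer: z = -1.9678, fail to reject H₀

Derivation:
Standard error: SE = σ/√n = 27/√94 = 2.7848
z-statistic: z = (x̄ - μ₀)/SE = (166.52 - 172)/2.7848 = -1.9678
Critical value: ±2.576
p-value = 0.0491
Decision: fail to reject H₀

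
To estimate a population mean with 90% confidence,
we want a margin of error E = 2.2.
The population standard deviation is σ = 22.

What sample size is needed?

Answer: n = 271

Derivation:
z_0.05 = 1.645
n = (z×σ/E)² = (1.645×22/2.2)²
n = 270.6025
Round up: n = 271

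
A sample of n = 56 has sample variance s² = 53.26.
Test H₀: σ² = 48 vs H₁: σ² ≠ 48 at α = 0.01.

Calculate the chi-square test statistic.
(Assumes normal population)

Answer: χ² = 61.0271, fail to reject H₀

Derivation:
df = n - 1 = 55
χ² = (n-1)s²/σ₀² = 55×53.26/48 = 61.0271
Critical values: χ²_{0.995,55} = 31.735, χ²_{0.005,55} = 85.749
Rejection region: χ² < 31.735 or χ² > 85.749
Decision: fail to reject H₀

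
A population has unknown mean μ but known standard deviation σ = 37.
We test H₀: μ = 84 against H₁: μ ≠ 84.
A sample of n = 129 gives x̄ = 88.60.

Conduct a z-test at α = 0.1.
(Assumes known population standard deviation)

Answer: z = 1.4120, fail to reject H₀

Derivation:
Standard error: SE = σ/√n = 37/√129 = 3.2577
z-statistic: z = (x̄ - μ₀)/SE = (88.60 - 84)/3.2577 = 1.4120
Critical value: ±1.645
p-value = 0.1579
Decision: fail to reject H₀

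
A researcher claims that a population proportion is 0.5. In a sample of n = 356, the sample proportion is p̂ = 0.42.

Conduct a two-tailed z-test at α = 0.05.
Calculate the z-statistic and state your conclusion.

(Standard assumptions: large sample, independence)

H₀: p = 0.5, H₁: p ≠ 0.5
Standard error: SE = √(p₀(1-p₀)/n) = √(0.5×0.5/356) = 0.026500
z-statistic: z = (p̂ - p₀)/SE = (0.42 - 0.5)/0.026500 = -3.0189
Critical value: z_0.025 = ±1.960
p-value = 0.0025
Decision: reject H₀ at α = 0.05

Answer: z = -3.0189, reject H₀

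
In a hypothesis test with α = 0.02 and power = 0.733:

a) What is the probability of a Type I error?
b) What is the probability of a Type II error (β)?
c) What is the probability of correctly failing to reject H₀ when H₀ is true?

a) Type I error probability = α = 0.02
b) Power = P(reject H₀ | H₁ true) = 1 - β = 0.733, so Type II error probability = β = 1 - Power = 0.267
c) P(fail to reject H₀ | H₀ true) = 1 - α = 0.98

Answer: a) 0.02, b) 0.267, c) 0.98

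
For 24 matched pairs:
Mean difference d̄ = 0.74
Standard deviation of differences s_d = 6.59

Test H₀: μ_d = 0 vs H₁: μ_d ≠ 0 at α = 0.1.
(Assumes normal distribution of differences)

df = n - 1 = 23
SE = s_d/√n = 6.59/√24 = 1.3452
t = d̄/SE = 0.74/1.3452 = 0.5501
Critical value: t_{0.05,23} = ±1.714
p-value ≈ 0.5876
Decision: fail to reject H₀

Answer: t = 0.5501, fail to reject H₀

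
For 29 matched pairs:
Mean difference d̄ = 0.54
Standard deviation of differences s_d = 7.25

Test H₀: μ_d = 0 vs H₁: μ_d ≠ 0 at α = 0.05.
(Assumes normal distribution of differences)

Answer: t = 0.4011, fail to reject H₀

Derivation:
df = n - 1 = 28
SE = s_d/√n = 7.25/√29 = 1.3463
t = d̄/SE = 0.54/1.3463 = 0.4011
Critical value: t_{0.025,28} = ±2.048
p-value ≈ 0.6914
Decision: fail to reject H₀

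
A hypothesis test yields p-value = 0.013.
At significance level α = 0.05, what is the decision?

Compare p-value to α:
0.013 < 0.05
Decision: reject H₀

Answer: reject H₀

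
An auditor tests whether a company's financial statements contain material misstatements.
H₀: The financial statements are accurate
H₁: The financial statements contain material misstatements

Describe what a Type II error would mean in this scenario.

Answer: Failing to detect material misstatements that are actually present

Derivation:
Type I error: rejecting H₀ when it is actually true (false positive).
Type II error: failing to reject H₀ when H₁ is actually true (false negative).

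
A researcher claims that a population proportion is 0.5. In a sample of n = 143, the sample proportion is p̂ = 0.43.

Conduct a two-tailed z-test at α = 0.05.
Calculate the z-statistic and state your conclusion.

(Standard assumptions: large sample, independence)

H₀: p = 0.5, H₁: p ≠ 0.5
Standard error: SE = √(p₀(1-p₀)/n) = √(0.5×0.5/143) = 0.041812
z-statistic: z = (p̂ - p₀)/SE = (0.43 - 0.5)/0.041812 = -1.6742
Critical value: z_0.025 = ±1.960
p-value = 0.0941
Decision: fail to reject H₀ at α = 0.05

Answer: z = -1.6742, fail to reject H₀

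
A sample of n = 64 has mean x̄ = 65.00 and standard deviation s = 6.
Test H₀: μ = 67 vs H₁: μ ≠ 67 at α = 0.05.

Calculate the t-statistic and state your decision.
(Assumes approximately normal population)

Answer: t = -2.6667, reject H₀

Derivation:
df = n - 1 = 63
SE = s/√n = 6/√64 = 0.7500
t = (x̄ - μ₀)/SE = (65.00 - 67)/0.7500 = -2.6667
Critical value: t_{0.025,63} = ±1.998
p-value ≈ 0.0097
Decision: reject H₀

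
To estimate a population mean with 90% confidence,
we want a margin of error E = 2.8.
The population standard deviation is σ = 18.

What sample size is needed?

Answer: n = 112

Derivation:
z_0.05 = 1.645
n = (z×σ/E)² = (1.645×18/2.8)²
n = 111.8306
Round up: n = 112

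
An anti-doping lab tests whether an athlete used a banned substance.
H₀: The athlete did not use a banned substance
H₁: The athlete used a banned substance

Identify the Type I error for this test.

A Type I error (probability α) occurs when we reject a true H₀.
A Type II error (probability β) occurs when we fail to reject a false H₀.

Answer: Falsely accusing a clean athlete of doping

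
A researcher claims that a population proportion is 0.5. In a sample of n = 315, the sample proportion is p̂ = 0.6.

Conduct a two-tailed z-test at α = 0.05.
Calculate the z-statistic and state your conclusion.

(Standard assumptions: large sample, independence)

H₀: p = 0.5, H₁: p ≠ 0.5
Standard error: SE = √(p₀(1-p₀)/n) = √(0.5×0.5/315) = 0.028172
z-statistic: z = (p̂ - p₀)/SE = (0.6 - 0.5)/0.028172 = 3.5496
Critical value: z_0.025 = ±1.960
p-value = 0.0004
Decision: reject H₀ at α = 0.05

Answer: z = 3.5496, reject H₀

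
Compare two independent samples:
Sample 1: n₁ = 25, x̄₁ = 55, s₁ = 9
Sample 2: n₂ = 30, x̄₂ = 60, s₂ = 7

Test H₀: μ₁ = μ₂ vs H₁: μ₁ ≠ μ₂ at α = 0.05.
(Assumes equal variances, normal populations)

Pooled variance: s²_p = [24×9² + 29×7²]/(53) = 63.4906
s_p = 7.9681
SE = s_p×√(1/n₁ + 1/n₂) = 7.9681×√(1/25 + 1/30) = 2.1578
t = (x̄₁ - x̄₂)/SE = (55 - 60)/2.1578 = -2.3172
df = 53, t-critical = ±2.006
Decision: reject H₀

Answer: t = -2.3172, reject H₀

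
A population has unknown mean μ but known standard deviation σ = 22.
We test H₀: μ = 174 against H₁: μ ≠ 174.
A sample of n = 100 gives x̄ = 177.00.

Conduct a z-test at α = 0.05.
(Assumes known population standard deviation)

Answer: z = 1.3636, fail to reject H₀

Derivation:
Standard error: SE = σ/√n = 22/√100 = 2.2000
z-statistic: z = (x̄ - μ₀)/SE = (177.00 - 174)/2.2000 = 1.3636
Critical value: ±1.960
p-value = 0.1727
Decision: fail to reject H₀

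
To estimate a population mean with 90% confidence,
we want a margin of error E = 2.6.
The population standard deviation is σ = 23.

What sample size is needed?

z_0.05 = 1.645
n = (z×σ/E)² = (1.645×23/2.6)²
n = 211.7585
Round up: n = 212

Answer: n = 212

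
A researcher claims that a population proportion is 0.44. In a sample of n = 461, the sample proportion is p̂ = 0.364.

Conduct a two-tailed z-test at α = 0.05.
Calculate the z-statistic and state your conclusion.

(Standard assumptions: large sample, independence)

Answer: z = -3.2873, reject H₀

Derivation:
H₀: p = 0.44, H₁: p ≠ 0.44
Standard error: SE = √(p₀(1-p₀)/n) = √(0.44×0.56/461) = 0.023119
z-statistic: z = (p̂ - p₀)/SE = (0.364 - 0.44)/0.023119 = -3.2873
Critical value: z_0.025 = ±1.960
p-value = 0.0010
Decision: reject H₀ at α = 0.05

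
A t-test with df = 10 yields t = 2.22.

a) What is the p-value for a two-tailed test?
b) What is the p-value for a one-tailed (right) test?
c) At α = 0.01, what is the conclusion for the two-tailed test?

Using t-distribution with df = 10:
a) Two-tailed: p = 2×P(T > 2.22) = 0.0507
b) One-tailed: p = P(T > 2.22) = 0.0253
c) 0.0507 ≥ 0.01, fail to reject H₀

Answer: a) 0.0507, b) 0.0253, c) fail to reject H₀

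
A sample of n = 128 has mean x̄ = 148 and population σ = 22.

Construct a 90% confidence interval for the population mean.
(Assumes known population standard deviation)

Confidence level: 90%, α = 0.1
z_0.05 = 1.645
SE = σ/√n = 22/√128 = 1.9445
Margin of error = 1.645 × 1.9445 = 3.1987
CI: x̄ ± margin = 148 ± 3.1987
CI: (144.8013, 151.1987)

Answer: (144.8013, 151.1987)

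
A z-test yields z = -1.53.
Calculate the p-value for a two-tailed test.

Answer: p-value ≈ 0.1260

Derivation:
For z = -1.53:
p = 2×P(Z > |-1.53|) = 2×(1 - Φ(1.53)) = 0.1260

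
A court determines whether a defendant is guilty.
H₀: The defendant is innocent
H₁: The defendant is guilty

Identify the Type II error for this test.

Answer: Acquitting a guilty person

Derivation:
A Type I error (probability α) occurs when we reject a true H₀.
A Type II error (probability β) occurs when we fail to reject a false H₀.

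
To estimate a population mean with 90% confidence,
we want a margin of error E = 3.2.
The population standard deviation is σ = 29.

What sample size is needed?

Answer: n = 223

Derivation:
z_0.05 = 1.645
n = (z×σ/E)² = (1.645×29/3.2)²
n = 222.2429
Round up: n = 223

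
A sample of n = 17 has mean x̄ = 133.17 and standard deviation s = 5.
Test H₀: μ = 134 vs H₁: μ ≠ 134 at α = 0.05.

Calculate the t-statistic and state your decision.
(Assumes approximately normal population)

df = n - 1 = 16
SE = s/√n = 5/√17 = 1.2127
t = (x̄ - μ₀)/SE = (133.17 - 134)/1.2127 = -0.6844
Critical value: t_{0.025,16} = ±2.120
p-value ≈ 0.5035
Decision: fail to reject H₀

Answer: t = -0.6844, fail to reject H₀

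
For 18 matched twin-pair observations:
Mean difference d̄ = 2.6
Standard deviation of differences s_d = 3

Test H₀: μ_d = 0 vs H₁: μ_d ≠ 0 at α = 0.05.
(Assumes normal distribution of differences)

Answer: t = 3.6770, reject H₀

Derivation:
df = n - 1 = 17
SE = s_d/√n = 3/√18 = 0.7071
t = d̄/SE = 2.6/0.7071 = 3.6770
Critical value: t_{0.025,17} = ±2.110
p-value ≈ 0.0019
Decision: reject H₀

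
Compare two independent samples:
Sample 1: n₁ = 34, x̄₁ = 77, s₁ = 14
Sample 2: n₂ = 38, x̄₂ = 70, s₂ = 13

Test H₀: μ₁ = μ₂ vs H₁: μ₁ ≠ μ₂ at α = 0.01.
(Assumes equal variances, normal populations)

Pooled variance: s²_p = [33×14² + 37×13²]/(70) = 181.7286
s_p = 13.4807
SE = s_p×√(1/n₁ + 1/n₂) = 13.4807×√(1/34 + 1/38) = 3.1823
t = (x̄₁ - x̄₂)/SE = (77 - 70)/3.1823 = 2.1997
df = 70, t-critical = ±2.648
Decision: fail to reject H₀

Answer: t = 2.1997, fail to reject H₀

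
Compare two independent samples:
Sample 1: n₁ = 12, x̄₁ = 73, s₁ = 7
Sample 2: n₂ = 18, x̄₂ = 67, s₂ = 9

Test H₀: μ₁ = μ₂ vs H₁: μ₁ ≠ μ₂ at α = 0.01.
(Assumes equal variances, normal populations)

Answer: t = 1.9462, fail to reject H₀

Derivation:
Pooled variance: s²_p = [11×7² + 17×9²]/(28) = 68.4286
s_p = 8.2722
SE = s_p×√(1/n₁ + 1/n₂) = 8.2722×√(1/12 + 1/18) = 3.0829
t = (x̄₁ - x̄₂)/SE = (73 - 67)/3.0829 = 1.9462
df = 28, t-critical = ±2.763
Decision: fail to reject H₀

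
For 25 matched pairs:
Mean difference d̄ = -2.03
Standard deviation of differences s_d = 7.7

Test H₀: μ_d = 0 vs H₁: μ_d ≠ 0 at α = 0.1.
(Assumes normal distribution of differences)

df = n - 1 = 24
SE = s_d/√n = 7.7/√25 = 1.5400
t = d̄/SE = -2.03/1.5400 = -1.3182
Critical value: t_{0.05,24} = ±1.711
p-value ≈ 0.1999
Decision: fail to reject H₀

Answer: t = -1.3182, fail to reject H₀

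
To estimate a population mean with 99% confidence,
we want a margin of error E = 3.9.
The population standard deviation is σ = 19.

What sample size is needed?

Answer: n = 158

Derivation:
z_0.005 = 2.576
n = (z×σ/E)² = (2.576×19/3.9)²
n = 157.4961
Round up: n = 158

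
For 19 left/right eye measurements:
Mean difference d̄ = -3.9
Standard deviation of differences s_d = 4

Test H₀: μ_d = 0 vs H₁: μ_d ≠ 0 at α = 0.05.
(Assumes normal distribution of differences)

Answer: t = -4.2498, reject H₀

Derivation:
df = n - 1 = 18
SE = s_d/√n = 4/√19 = 0.9177
t = d̄/SE = -3.9/0.9177 = -4.2498
Critical value: t_{0.025,18} = ±2.101
p-value ≈ 0.0005
Decision: reject H₀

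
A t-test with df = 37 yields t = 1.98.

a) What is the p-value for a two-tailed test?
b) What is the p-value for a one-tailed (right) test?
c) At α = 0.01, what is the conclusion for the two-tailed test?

Using t-distribution with df = 37:
a) Two-tailed: p = 2×P(T > 1.98) = 0.0552
b) One-tailed: p = P(T > 1.98) = 0.0276
c) 0.0552 ≥ 0.01, fail to reject H₀

Answer: a) 0.0552, b) 0.0276, c) fail to reject H₀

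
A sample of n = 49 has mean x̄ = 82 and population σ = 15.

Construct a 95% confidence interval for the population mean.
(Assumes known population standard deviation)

Answer: (77.7999, 86.2001)

Derivation:
Confidence level: 95%, α = 0.05
z_0.025 = 1.960
SE = σ/√n = 15/√49 = 2.1429
Margin of error = 1.960 × 2.1429 = 4.2001
CI: x̄ ± margin = 82 ± 4.2001
CI: (77.7999, 86.2001)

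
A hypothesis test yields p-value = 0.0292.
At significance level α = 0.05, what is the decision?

Answer: reject H₀

Derivation:
Compare p-value to α:
0.0292 < 0.05
Decision: reject H₀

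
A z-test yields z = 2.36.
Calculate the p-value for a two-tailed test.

Answer: p-value ≈ 0.0183

Derivation:
For z = 2.36:
p = 2×P(Z > |2.36|) = 2×(1 - Φ(2.36)) = 0.0183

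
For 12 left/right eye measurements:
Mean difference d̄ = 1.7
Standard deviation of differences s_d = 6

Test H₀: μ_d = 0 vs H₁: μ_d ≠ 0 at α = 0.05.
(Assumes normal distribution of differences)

Answer: t = 0.9815, fail to reject H₀

Derivation:
df = n - 1 = 11
SE = s_d/√n = 6/√12 = 1.7321
t = d̄/SE = 1.7/1.7321 = 0.9815
Critical value: t_{0.025,11} = ±2.201
p-value ≈ 0.3474
Decision: fail to reject H₀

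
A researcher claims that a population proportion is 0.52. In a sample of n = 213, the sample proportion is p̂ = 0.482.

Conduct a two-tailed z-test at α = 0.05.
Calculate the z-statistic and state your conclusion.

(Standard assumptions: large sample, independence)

H₀: p = 0.52, H₁: p ≠ 0.52
Standard error: SE = √(p₀(1-p₀)/n) = √(0.52×0.48/213) = 0.034232
z-statistic: z = (p̂ - p₀)/SE = (0.482 - 0.52)/0.034232 = -1.1101
Critical value: z_0.025 = ±1.960
p-value = 0.2670
Decision: fail to reject H₀ at α = 0.05

Answer: z = -1.1101, fail to reject H₀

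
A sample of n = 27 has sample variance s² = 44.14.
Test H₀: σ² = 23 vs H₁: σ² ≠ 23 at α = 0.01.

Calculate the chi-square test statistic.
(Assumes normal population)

df = n - 1 = 26
χ² = (n-1)s²/σ₀² = 26×44.14/23 = 49.8974
Critical values: χ²_{0.995,26} = 11.160, χ²_{0.005,26} = 48.290
Rejection region: χ² < 11.160 or χ² > 48.290
Decision: reject H₀

Answer: χ² = 49.8974, reject H₀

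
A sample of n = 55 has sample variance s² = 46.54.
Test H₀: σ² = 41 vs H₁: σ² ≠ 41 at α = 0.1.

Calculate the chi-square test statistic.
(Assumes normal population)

Answer: χ² = 61.2966, fail to reject H₀

Derivation:
df = n - 1 = 54
χ² = (n-1)s²/σ₀² = 54×46.54/41 = 61.2966
Critical values: χ²_{0.95,54} = 38.116, χ²_{0.05,54} = 72.153
Rejection region: χ² < 38.116 or χ² > 72.153
Decision: fail to reject H₀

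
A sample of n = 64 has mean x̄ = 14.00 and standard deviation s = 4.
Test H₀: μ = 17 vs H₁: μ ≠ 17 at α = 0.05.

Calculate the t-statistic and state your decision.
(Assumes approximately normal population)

df = n - 1 = 63
SE = s/√n = 4/√64 = 0.5000
t = (x̄ - μ₀)/SE = (14.00 - 17)/0.5000 = -6.0000
Critical value: t_{0.025,63} = ±1.998
p-value < 0.0001
Decision: reject H₀

Answer: t = -6.0000, reject H₀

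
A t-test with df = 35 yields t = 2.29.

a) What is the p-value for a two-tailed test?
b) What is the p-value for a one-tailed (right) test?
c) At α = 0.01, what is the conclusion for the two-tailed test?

Using t-distribution with df = 35:
a) Two-tailed: p = 2×P(T > 2.29) = 0.0282
b) One-tailed: p = P(T > 2.29) = 0.0141
c) 0.0282 ≥ 0.01, fail to reject H₀

Answer: a) 0.0282, b) 0.0141, c) fail to reject H₀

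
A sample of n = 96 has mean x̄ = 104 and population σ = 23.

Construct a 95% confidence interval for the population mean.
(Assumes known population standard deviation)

Answer: (99.3991, 108.6009)

Derivation:
Confidence level: 95%, α = 0.05
z_0.025 = 1.960
SE = σ/√n = 23/√96 = 2.3474
Margin of error = 1.960 × 2.3474 = 4.6009
CI: x̄ ± margin = 104 ± 4.6009
CI: (99.3991, 108.6009)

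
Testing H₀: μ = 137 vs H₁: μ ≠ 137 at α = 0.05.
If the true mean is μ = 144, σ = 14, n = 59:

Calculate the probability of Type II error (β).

SE = σ/√n = 14/√59 = 1.8226
Critical values: μ₀ ± z_0.025×SE = 137 ± 1.960×1.8226
Acceptance region: (133.4277, 140.5723)
Under H₁ (μ = 144): z_high = (140.5723 - 144)/1.8226 = -1.8807, z_low = (133.4277 - 144)/1.8226 = -5.8007
β = P(not reject | H₁) = Φ(-1.8807) - Φ(-5.8007) ≈ 0.0300

Answer: β ≈ 0.0300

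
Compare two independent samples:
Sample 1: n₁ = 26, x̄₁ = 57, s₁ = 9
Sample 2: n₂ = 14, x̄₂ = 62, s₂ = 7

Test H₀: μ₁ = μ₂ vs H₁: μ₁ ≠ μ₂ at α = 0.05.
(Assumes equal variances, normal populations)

Pooled variance: s²_p = [25×9² + 13×7²]/(38) = 70.0526
s_p = 8.3697
SE = s_p×√(1/n₁ + 1/n₂) = 8.3697×√(1/26 + 1/14) = 2.7745
t = (x̄₁ - x̄₂)/SE = (57 - 62)/2.7745 = -1.8021
df = 38, t-critical = ±2.024
Decision: fail to reject H₀

Answer: t = -1.8021, fail to reject H₀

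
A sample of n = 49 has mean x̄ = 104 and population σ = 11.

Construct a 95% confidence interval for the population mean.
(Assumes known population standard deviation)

Answer: (100.9201, 107.0799)

Derivation:
Confidence level: 95%, α = 0.05
z_0.025 = 1.960
SE = σ/√n = 11/√49 = 1.5714
Margin of error = 1.960 × 1.5714 = 3.0799
CI: x̄ ± margin = 104 ± 3.0799
CI: (100.9201, 107.0799)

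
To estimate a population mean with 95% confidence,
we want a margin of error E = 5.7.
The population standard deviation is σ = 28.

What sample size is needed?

z_0.025 = 1.960
n = (z×σ/E)² = (1.960×28/5.7)²
n = 92.6997
Round up: n = 93

Answer: n = 93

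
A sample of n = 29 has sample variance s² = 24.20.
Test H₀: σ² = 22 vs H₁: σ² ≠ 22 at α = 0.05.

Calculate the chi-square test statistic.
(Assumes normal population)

df = n - 1 = 28
χ² = (n-1)s²/σ₀² = 28×24.20/22 = 30.8000
Critical values: χ²_{0.975,28} = 15.308, χ²_{0.025,28} = 44.461
Rejection region: χ² < 15.308 or χ² > 44.461
Decision: fail to reject H₀

Answer: χ² = 30.8000, fail to reject H₀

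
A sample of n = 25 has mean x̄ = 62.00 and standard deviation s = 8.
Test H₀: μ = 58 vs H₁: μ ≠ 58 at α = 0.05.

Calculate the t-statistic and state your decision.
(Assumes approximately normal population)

df = n - 1 = 24
SE = s/√n = 8/√25 = 1.6000
t = (x̄ - μ₀)/SE = (62.00 - 58)/1.6000 = 2.5000
Critical value: t_{0.025,24} = ±2.064
p-value ≈ 0.0197
Decision: reject H₀

Answer: t = 2.5000, reject H₀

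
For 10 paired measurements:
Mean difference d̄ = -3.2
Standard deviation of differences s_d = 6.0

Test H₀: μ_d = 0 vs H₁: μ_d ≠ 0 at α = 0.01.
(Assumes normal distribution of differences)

Answer: t = -1.6865, fail to reject H₀

Derivation:
df = n - 1 = 9
SE = s_d/√n = 6.0/√10 = 1.8974
t = d̄/SE = -3.2/1.8974 = -1.6865
Critical value: t_{0.005,9} = ±3.250
p-value ≈ 0.1260
Decision: fail to reject H₀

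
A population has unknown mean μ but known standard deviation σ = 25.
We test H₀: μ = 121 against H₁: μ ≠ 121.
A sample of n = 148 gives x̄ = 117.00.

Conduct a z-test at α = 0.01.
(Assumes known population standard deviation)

Answer: z = -1.9465, fail to reject H₀

Derivation:
Standard error: SE = σ/√n = 25/√148 = 2.0550
z-statistic: z = (x̄ - μ₀)/SE = (117.00 - 121)/2.0550 = -1.9465
Critical value: ±2.576
p-value = 0.0516
Decision: fail to reject H₀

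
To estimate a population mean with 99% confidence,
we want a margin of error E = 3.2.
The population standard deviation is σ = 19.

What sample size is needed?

Answer: n = 234

Derivation:
z_0.005 = 2.576
n = (z×σ/E)² = (2.576×19/3.2)²
n = 233.9370
Round up: n = 234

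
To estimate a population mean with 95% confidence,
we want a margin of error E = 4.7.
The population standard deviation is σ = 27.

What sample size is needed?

z_0.025 = 1.960
n = (z×σ/E)² = (1.960×27/4.7)²
n = 126.7780
Round up: n = 127

Answer: n = 127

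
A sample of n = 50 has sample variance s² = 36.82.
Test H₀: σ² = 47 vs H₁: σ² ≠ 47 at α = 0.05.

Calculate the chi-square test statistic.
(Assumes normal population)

df = n - 1 = 49
χ² = (n-1)s²/σ₀² = 49×36.82/47 = 38.3868
Critical values: χ²_{0.975,49} = 31.555, χ²_{0.025,49} = 70.222
Rejection region: χ² < 31.555 or χ² > 70.222
Decision: fail to reject H₀

Answer: χ² = 38.3868, fail to reject H₀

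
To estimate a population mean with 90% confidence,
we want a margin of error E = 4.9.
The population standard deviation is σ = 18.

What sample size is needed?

Answer: n = 37

Derivation:
z_0.05 = 1.645
n = (z×σ/E)² = (1.645×18/4.9)²
n = 36.5161
Round up: n = 37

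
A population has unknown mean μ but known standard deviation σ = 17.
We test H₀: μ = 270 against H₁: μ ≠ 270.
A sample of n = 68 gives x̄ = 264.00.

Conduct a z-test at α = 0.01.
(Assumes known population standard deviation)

Standard error: SE = σ/√n = 17/√68 = 2.0616
z-statistic: z = (x̄ - μ₀)/SE = (264.00 - 270)/2.0616 = -2.9104
Critical value: ±2.576
p-value = 0.0036
Decision: reject H₀

Answer: z = -2.9104, reject H₀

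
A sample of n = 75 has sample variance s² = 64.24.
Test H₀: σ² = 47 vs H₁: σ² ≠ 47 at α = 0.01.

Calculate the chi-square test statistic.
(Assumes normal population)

Answer: χ² = 101.1438, fail to reject H₀

Derivation:
df = n - 1 = 74
χ² = (n-1)s²/σ₀² = 74×64.24/47 = 101.1438
Critical values: χ²_{0.995,74} = 46.417, χ²_{0.005,74} = 109.074
Rejection region: χ² < 46.417 or χ² > 109.074
Decision: fail to reject H₀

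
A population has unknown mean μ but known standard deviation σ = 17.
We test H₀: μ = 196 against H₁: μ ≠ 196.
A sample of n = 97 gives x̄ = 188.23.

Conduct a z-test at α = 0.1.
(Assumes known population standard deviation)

Answer: z = -4.5015, reject H₀

Derivation:
Standard error: SE = σ/√n = 17/√97 = 1.7261
z-statistic: z = (x̄ - μ₀)/SE = (188.23 - 196)/1.7261 = -4.5015
Critical value: ±1.645
p-value < 0.0001
Decision: reject H₀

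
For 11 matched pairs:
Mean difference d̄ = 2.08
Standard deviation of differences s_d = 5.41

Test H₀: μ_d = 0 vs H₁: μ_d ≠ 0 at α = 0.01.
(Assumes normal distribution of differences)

Answer: t = 1.2751, fail to reject H₀

Derivation:
df = n - 1 = 10
SE = s_d/√n = 5.41/√11 = 1.6312
t = d̄/SE = 2.08/1.6312 = 1.2751
Critical value: t_{0.005,10} = ±3.169
p-value ≈ 0.2311
Decision: fail to reject H₀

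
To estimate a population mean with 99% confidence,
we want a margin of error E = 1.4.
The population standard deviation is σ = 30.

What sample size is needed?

z_0.005 = 2.576
n = (z×σ/E)² = (2.576×30/1.4)²
n = 3047.0400
Round up: n = 3048

Answer: n = 3048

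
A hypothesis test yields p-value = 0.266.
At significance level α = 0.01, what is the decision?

Answer: fail to reject H₀

Derivation:
Compare p-value to α:
0.266 ≥ 0.01
Decision: fail to reject H₀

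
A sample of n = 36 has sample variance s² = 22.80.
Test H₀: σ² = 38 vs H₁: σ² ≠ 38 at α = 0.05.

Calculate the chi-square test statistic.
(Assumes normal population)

Answer: χ² = 21.0000, fail to reject H₀

Derivation:
df = n - 1 = 35
χ² = (n-1)s²/σ₀² = 35×22.80/38 = 21.0000
Critical values: χ²_{0.975,35} = 20.569, χ²_{0.025,35} = 53.203
Rejection region: χ² < 20.569 or χ² > 53.203
Decision: fail to reject H₀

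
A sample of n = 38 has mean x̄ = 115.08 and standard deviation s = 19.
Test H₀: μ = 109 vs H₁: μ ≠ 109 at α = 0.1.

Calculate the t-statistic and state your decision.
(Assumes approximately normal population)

Answer: t = 1.9726, reject H₀

Derivation:
df = n - 1 = 37
SE = s/√n = 19/√38 = 3.0822
t = (x̄ - μ₀)/SE = (115.08 - 109)/3.0822 = 1.9726
Critical value: t_{0.05,37} = ±1.687
p-value ≈ 0.0560
Decision: reject H₀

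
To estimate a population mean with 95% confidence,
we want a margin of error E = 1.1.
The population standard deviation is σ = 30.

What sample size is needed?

Answer: n = 2858

Derivation:
z_0.025 = 1.960
n = (z×σ/E)² = (1.960×30/1.1)²
n = 2857.3884
Round up: n = 2858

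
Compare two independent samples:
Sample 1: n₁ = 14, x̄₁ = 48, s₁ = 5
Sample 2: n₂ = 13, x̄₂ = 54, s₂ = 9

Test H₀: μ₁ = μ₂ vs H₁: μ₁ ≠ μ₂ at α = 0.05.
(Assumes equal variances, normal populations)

Pooled variance: s²_p = [13×5² + 12×9²]/(25) = 51.8800
s_p = 7.2028
SE = s_p×√(1/n₁ + 1/n₂) = 7.2028×√(1/14 + 1/13) = 2.7743
t = (x̄₁ - x̄₂)/SE = (48 - 54)/2.7743 = -2.1627
df = 25, t-critical = ±2.060
Decision: reject H₀

Answer: t = -2.1627, reject H₀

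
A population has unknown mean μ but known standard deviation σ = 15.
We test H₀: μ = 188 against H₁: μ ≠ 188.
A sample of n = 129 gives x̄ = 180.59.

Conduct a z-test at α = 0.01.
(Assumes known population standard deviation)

Standard error: SE = σ/√n = 15/√129 = 1.3207
z-statistic: z = (x̄ - μ₀)/SE = (180.59 - 188)/1.3207 = -5.6107
Critical value: ±2.576
p-value < 0.0001
Decision: reject H₀

Answer: z = -5.6107, reject H₀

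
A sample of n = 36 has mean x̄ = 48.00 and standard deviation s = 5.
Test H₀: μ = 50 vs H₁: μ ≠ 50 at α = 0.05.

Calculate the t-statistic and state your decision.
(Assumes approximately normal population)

df = n - 1 = 35
SE = s/√n = 5/√36 = 0.8333
t = (x̄ - μ₀)/SE = (48.00 - 50)/0.8333 = -2.4001
Critical value: t_{0.025,35} = ±2.030
p-value ≈ 0.0218
Decision: reject H₀

Answer: t = -2.4001, reject H₀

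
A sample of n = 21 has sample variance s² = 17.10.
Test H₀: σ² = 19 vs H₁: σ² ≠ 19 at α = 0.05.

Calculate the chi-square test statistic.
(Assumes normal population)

df = n - 1 = 20
χ² = (n-1)s²/σ₀² = 20×17.10/19 = 18.0000
Critical values: χ²_{0.975,20} = 9.591, χ²_{0.025,20} = 34.170
Rejection region: χ² < 9.591 or χ² > 34.170
Decision: fail to reject H₀

Answer: χ² = 18.0000, fail to reject H₀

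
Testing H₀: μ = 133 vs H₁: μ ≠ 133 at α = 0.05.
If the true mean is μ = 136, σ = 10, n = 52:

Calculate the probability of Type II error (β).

Answer: β ≈ 0.4194

Derivation:
SE = σ/√n = 10/√52 = 1.3868
Critical values: μ₀ ± z_0.025×SE = 133 ± 1.960×1.3868
Acceptance region: (130.2819, 135.7181)
Under H₁ (μ = 136): z_high = (135.7181 - 136)/1.3868 = -0.2033, z_low = (130.2819 - 136)/1.3868 = -4.1232
β = P(not reject | H₁) = Φ(-0.2033) - Φ(-4.1232) ≈ 0.4194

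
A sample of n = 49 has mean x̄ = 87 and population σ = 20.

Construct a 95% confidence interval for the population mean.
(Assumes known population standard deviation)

Answer: (81.4001, 92.5999)

Derivation:
Confidence level: 95%, α = 0.05
z_0.025 = 1.960
SE = σ/√n = 20/√49 = 2.8571
Margin of error = 1.960 × 2.8571 = 5.5999
CI: x̄ ± margin = 87 ± 5.5999
CI: (81.4001, 92.5999)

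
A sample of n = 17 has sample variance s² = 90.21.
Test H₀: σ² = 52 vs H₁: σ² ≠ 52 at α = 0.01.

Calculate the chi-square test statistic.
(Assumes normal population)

df = n - 1 = 16
χ² = (n-1)s²/σ₀² = 16×90.21/52 = 27.7569
Critical values: χ²_{0.995,16} = 5.142, χ²_{0.005,16} = 34.267
Rejection region: χ² < 5.142 or χ² > 34.267
Decision: fail to reject H₀

Answer: χ² = 27.7569, fail to reject H₀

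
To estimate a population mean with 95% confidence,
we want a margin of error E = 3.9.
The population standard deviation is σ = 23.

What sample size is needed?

z_0.025 = 1.960
n = (z×σ/E)² = (1.960×23/3.9)²
n = 133.6099
Round up: n = 134

Answer: n = 134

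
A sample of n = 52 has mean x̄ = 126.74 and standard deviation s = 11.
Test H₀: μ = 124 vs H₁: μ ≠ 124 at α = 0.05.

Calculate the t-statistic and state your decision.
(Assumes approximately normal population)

Answer: t = 1.7963, fail to reject H₀

Derivation:
df = n - 1 = 51
SE = s/√n = 11/√52 = 1.5254
t = (x̄ - μ₀)/SE = (126.74 - 124)/1.5254 = 1.7963
Critical value: t_{0.025,51} = ±2.008
p-value ≈ 0.0784
Decision: fail to reject H₀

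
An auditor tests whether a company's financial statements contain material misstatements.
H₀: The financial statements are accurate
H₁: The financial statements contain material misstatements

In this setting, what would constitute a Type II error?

Answer: Failing to detect material misstatements that are actually present

Derivation:
Type I error (α): Rejecting H₀ when H₀ is true
Type II error (β): Failing to reject H₀ when H₁ is true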